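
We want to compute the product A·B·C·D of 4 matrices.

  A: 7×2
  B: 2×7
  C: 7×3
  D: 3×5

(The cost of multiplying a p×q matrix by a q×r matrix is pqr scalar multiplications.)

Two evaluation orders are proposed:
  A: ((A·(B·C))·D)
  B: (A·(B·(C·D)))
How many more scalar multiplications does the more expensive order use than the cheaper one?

Order A = ((A·(B·C))·D): (B·C): 2×7 by 7×3 → 2×3, cost 2·7·3 = 42; (A·(B·C)): 7×2 by 2×3 → 7×3, cost 7·2·3 = 42; cumulative 84; ((A·(B·C))·D): 7×3 by 3×5 → 7×5, cost 7·3·5 = 105; cumulative 189. Total 189.
Order B = (A·(B·(C·D))): (C·D): 7×3 by 3×5 → 7×5, cost 7·3·5 = 105; (B·(C·D)): 2×7 by 7×5 → 2×5, cost 2·7·5 = 70; cumulative 175; (A·(B·(C·D))): 7×2 by 2×5 → 7×5, cost 7·2·5 = 70; cumulative 245. Total 245.
Difference: |189 − 245| = 56.

56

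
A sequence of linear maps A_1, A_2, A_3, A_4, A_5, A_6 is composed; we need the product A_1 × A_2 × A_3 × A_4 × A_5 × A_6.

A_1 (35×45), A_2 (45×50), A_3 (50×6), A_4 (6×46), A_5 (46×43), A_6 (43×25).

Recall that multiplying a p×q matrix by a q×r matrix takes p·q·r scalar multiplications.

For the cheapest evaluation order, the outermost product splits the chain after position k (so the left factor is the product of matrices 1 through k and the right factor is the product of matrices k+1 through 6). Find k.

3

Adjacent pairs: A_1A_2 = 35·45·50 = 78750; A_2A_3 = 45·50·6 = 13500; A_3A_4 = 50·6·46 = 13800; A_4A_5 = 6·46·43 = 11868; A_5A_6 = 46·43·25 = 49450.
Length 3: A_1..A_3: k=1: 0+13500+35·45·6=22950; k=2: 78750+0+35·50·6=89250 → min 22950 | A_2..A_4: k=2: 0+13800+45·50·46=117300; k=3: 13500+0+45·6·46=25920 → min 25920 | A_3..A_5: k=3: 0+11868+50·6·43=24768; k=4: 13800+0+50·46·43=112700 → min 24768 | A_4..A_6: k=4: 0+49450+6·46·25=56350; k=5: 11868+0+6·43·25=18318 → min 18318.
Length 4: A_1..A_4: k=1: 0+25920+35·45·46=98370; k=2: 78750+13800+35·50·46=173050; k=3: 22950+0+35·6·46=32610 → min 32610 | A_2..A_5: k=2: 0+24768+45·50·43=121518; k=3: 13500+11868+45·6·43=36978; k=4: 25920+0+45·46·43=114930 → min 36978 | A_3..A_6: k=3: 0+18318+50·6·25=25818; k=4: 13800+49450+50·46·25=120750; k=5: 24768+0+50·43·25=78518 → min 25818.
Length 5: A_1..A_5: k=1: 0+36978+35·45·43=104703; k=2: 78750+24768+35·50·43=178768; k=3: 22950+11868+35·6·43=43848; k=4: 32610+0+35·46·43=101840 → min 43848 | A_2..A_6: k=2: 0+25818+45·50·25=82068; k=3: 13500+18318+45·6·25=38568; k=4: 25920+49450+45·46·25=127120; k=5: 36978+0+45·43·25=85353 → min 38568.
Top-level splits: k=1: (A_1..A_1)·(A_2..A_6) → 0+38568+35·45·25 = 77943; k=2: (A_1..A_2)·(A_3..A_6) → 78750+25818+35·50·25 = 148318; k=3: (A_1..A_3)·(A_4..A_6) → 22950+18318+35·6·25 = 46518; k=4: (A_1..A_4)·(A_5..A_6) → 32610+49450+35·46·25 = 122310; k=5: (A_1..A_5)·(A_6..A_6) → 43848+0+35·43·25 = 81473.
Best split is after A_3, i.e. k = 3.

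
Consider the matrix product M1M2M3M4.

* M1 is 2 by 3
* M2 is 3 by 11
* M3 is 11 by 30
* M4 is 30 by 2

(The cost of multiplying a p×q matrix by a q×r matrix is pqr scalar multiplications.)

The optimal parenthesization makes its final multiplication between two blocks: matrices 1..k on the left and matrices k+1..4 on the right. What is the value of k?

Adjacent pairs: M1M2 = 2·3·11 = 66; M2M3 = 3·11·30 = 990; M3M4 = 11·30·2 = 660.
Length 3: M1..M3: k=1: 0+990+2·3·30=1170; k=2: 66+0+2·11·30=726 → min 726 | M2..M4: k=2: 0+660+3·11·2=726; k=3: 990+0+3·30·2=1170 → min 726.
Top-level splits: k=1: (M1..M1)·(M2..M4) → 0+726+2·3·2 = 738; k=2: (M1..M2)·(M3..M4) → 66+660+2·11·2 = 770; k=3: (M1..M3)·(M4..M4) → 726+0+2·30·2 = 846.
Best split is after M1, i.e. k = 1.

1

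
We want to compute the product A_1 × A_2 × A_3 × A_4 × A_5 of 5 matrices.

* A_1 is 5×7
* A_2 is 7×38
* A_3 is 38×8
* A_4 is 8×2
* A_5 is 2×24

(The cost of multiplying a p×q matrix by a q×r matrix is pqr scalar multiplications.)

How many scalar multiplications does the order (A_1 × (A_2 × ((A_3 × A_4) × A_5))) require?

9656

(A_3 × A_4): 38×8 by 8×2 → 38×2, cost 38·8·2 = 608
((A_3 × A_4) × A_5): 38×2 by 2×24 → 38×24, cost 38·2·24 = 1824; cumulative 2432
(A_2 × ((A_3 × A_4) × A_5)): 7×38 by 38×24 → 7×24, cost 7·38·24 = 6384; cumulative 8816
(A_1 × (A_2 × ((A_3 × A_4) × A_5))): 5×7 by 7×24 → 5×24, cost 5·7·24 = 840; cumulative 9656
Total: 9656 scalar multiplications.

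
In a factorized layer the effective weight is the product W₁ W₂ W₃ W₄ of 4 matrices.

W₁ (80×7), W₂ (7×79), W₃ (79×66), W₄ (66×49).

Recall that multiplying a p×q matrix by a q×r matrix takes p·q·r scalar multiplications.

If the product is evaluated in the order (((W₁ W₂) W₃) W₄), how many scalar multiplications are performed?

(W₁ W₂): 80×7 by 7×79 → 80×79, cost 80·7·79 = 44240
((W₁ W₂) W₃): 80×79 by 79×66 → 80×66, cost 80·79·66 = 417120; cumulative 461360
(((W₁ W₂) W₃) W₄): 80×66 by 66×49 → 80×49, cost 80·66·49 = 258720; cumulative 720080
Total: 720080 scalar multiplications.

720080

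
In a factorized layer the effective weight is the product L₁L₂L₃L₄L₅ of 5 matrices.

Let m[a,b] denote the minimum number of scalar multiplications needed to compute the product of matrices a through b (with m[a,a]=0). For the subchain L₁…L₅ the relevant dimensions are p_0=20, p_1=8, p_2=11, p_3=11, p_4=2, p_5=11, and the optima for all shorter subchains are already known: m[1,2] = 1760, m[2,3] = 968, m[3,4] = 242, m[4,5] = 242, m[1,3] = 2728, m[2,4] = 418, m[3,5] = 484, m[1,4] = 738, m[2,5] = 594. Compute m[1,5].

m[1,5] = min over k∈[1,4] of m[1,k]+m[k+1,5]+p_{0}·p_k·p_{5}.
k=1: 0 + 594 + 20·8·11 = 2354; k=2: 1760 + 484 + 20·11·11 = 4664; k=3: 2728 + 242 + 20·11·11 = 5390; k=4: 738 + 0 + 20·2·11 = 1178.
Minimum: 1178 at k=4.

1178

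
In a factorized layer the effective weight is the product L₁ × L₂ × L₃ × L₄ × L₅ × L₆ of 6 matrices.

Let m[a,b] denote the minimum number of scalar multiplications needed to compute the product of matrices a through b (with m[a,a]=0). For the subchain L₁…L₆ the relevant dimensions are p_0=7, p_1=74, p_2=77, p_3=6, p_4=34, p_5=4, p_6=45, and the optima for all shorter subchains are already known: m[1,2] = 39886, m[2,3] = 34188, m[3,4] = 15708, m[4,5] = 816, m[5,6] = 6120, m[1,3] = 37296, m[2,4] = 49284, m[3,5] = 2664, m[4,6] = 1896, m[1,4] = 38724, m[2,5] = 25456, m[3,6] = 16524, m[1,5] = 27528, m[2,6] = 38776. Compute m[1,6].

m[1,6] = min over k∈[1,5] of m[1,k]+m[k+1,6]+p_{0}·p_k·p_{6}.
k=1: 0 + 38776 + 7·74·45 = 62086; k=2: 39886 + 16524 + 7·77·45 = 80665; k=3: 37296 + 1896 + 7·6·45 = 41082; k=4: 38724 + 6120 + 7·34·45 = 55554; k=5: 27528 + 0 + 7·4·45 = 28788.
Minimum: 28788 at k=5.

28788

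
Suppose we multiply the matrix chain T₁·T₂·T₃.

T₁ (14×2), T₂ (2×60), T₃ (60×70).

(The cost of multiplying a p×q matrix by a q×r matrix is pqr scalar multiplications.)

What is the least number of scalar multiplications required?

Order (T₁·(T₂·T₃)): (T₂·T₃): 2×60 by 60×70 → 2×70, cost 2·60·70 = 8400; (T₁·(T₂·T₃)): 14×2 by 2×70 → 14×70, cost 14·2·70 = 1960; cumulative 10360. Total 10360.
Order ((T₁·T₂)·T₃): (T₁·T₂): 14×2 by 2×60 → 14×60, cost 14·2·60 = 1680; ((T₁·T₂)·T₃): 14×60 by 60×70 → 14×70, cost 14·60·70 = 58800; cumulative 60480. Total 60480.
Minimum: 10360.

10360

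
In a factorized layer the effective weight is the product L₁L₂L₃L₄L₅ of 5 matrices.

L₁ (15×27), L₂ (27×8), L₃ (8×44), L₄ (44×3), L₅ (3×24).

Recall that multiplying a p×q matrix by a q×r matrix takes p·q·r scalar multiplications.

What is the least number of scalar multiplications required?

Adjacent pairs: L₁L₂ = 15·27·8 = 3240; L₂L₃ = 27·8·44 = 9504; L₃L₄ = 8·44·3 = 1056; L₄L₅ = 44·3·24 = 3168.
Length 3: L₁..L₃: k=1: 0+9504+15·27·44=27324; k=2: 3240+0+15·8·44=8520 → min 8520 | L₂..L₄: k=2: 0+1056+27·8·3=1704; k=3: 9504+0+27·44·3=13068 → min 1704 | L₃..L₅: k=3: 0+3168+8·44·24=11616; k=4: 1056+0+8·3·24=1632 → min 1632.
Length 4: L₁..L₄: k=1: 0+1704+15·27·3=2919; k=2: 3240+1056+15·8·3=4656; k=3: 8520+0+15·44·3=10500 → min 2919 | L₂..L₅: k=2: 0+1632+27·8·24=6816; k=3: 9504+3168+27·44·24=41184; k=4: 1704+0+27·3·24=3648 → min 3648.
Length 5: L₁..L₅: k=1: 0+3648+15·27·24=13368; k=2: 3240+1632+15·8·24=7752; k=3: 8520+3168+15·44·24=27528; k=4: 2919+0+15·3·24=3999 → min 3999.
Optimal order: ((L₁(L₂(L₃L₄)))L₅) with cost 3999.

3999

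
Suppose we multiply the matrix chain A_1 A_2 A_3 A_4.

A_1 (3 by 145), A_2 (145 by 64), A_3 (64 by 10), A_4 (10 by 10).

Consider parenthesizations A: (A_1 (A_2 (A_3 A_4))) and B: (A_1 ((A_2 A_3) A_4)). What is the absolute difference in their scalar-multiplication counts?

Order A = (A_1 (A_2 (A_3 A_4))): (A_3 A_4): 64×10 by 10×10 → 64×10, cost 64·10·10 = 6400; (A_2 (A_3 A_4)): 145×64 by 64×10 → 145×10, cost 145·64·10 = 92800; cumulative 99200; (A_1 (A_2 (A_3 A_4))): 3×145 by 145×10 → 3×10, cost 3·145·10 = 4350; cumulative 103550. Total 103550.
Order B = (A_1 ((A_2 A_3) A_4)): (A_2 A_3): 145×64 by 64×10 → 145×10, cost 145·64·10 = 92800; ((A_2 A_3) A_4): 145×10 by 10×10 → 145×10, cost 145·10·10 = 14500; cumulative 107300; (A_1 ((A_2 A_3) A_4)): 3×145 by 145×10 → 3×10, cost 3·145·10 = 4350; cumulative 111650. Total 111650.
Difference: |103550 − 111650| = 8100.

8100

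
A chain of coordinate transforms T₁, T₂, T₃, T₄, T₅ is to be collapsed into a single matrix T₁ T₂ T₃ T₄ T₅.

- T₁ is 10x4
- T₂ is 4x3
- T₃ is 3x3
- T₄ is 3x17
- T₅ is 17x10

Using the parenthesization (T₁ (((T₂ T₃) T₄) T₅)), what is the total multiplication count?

1320

(T₂ T₃): 4×3 by 3×3 → 4×3, cost 4·3·3 = 36
((T₂ T₃) T₄): 4×3 by 3×17 → 4×17, cost 4·3·17 = 204; cumulative 240
(((T₂ T₃) T₄) T₅): 4×17 by 17×10 → 4×10, cost 4·17·10 = 680; cumulative 920
(T₁ (((T₂ T₃) T₄) T₅)): 10×4 by 4×10 → 10×10, cost 10·4·10 = 400; cumulative 1320
Total: 1320 scalar multiplications.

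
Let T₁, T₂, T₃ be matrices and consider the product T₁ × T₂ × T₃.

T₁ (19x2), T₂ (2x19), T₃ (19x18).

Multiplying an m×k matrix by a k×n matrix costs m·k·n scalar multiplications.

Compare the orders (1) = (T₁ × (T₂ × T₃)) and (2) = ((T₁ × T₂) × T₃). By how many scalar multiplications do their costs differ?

Order (1) = (T₁ × (T₂ × T₃)): (T₂ × T₃): 2×19 by 19×18 → 2×18, cost 2·19·18 = 684; (T₁ × (T₂ × T₃)): 19×2 by 2×18 → 19×18, cost 19·2·18 = 684; cumulative 1368. Total 1368.
Order (2) = ((T₁ × T₂) × T₃): (T₁ × T₂): 19×2 by 2×19 → 19×19, cost 19·2·19 = 722; ((T₁ × T₂) × T₃): 19×19 by 19×18 → 19×18, cost 19·19·18 = 6498; cumulative 7220. Total 7220.
Difference: |1368 − 7220| = 5852.

5852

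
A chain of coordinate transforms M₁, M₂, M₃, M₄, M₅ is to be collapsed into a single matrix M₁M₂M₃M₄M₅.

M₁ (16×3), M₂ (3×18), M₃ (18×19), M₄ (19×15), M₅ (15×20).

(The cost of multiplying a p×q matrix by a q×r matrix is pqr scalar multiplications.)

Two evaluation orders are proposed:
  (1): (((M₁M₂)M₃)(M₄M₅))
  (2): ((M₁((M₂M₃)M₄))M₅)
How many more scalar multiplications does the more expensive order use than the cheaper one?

10715

Order (1) = (((M₁M₂)M₃)(M₄M₅)): (M₁M₂): 16×3 by 3×18 → 16×18, cost 16·3·18 = 864; ((M₁M₂)M₃): 16×18 by 18×19 → 16×19, cost 16·18·19 = 5472; cumulative 6336; (M₄M₅): 19×15 by 15×20 → 19×20, cost 19·15·20 = 5700; (((M₁M₂)M₃)(M₄M₅)): 16×19 by 19×20 → 16×20, cost 16·19·20 = 6080; cumulative 18116. Total 18116.
Order (2) = ((M₁((M₂M₃)M₄))M₅): (M₂M₃): 3×18 by 18×19 → 3×19, cost 3·18·19 = 1026; ((M₂M₃)M₄): 3×19 by 19×15 → 3×15, cost 3·19·15 = 855; cumulative 1881; (M₁((M₂M₃)M₄)): 16×3 by 3×15 → 16×15, cost 16·3·15 = 720; cumulative 2601; ((M₁((M₂M₃)M₄))M₅): 16×15 by 15×20 → 16×20, cost 16·15·20 = 4800; cumulative 7401. Total 7401.
Difference: |18116 − 7401| = 10715.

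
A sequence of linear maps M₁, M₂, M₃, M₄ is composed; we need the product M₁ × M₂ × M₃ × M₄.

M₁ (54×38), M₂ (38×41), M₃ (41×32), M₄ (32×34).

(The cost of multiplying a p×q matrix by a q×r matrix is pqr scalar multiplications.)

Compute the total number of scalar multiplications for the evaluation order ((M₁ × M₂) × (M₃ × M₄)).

(M₁ × M₂): 54×38 by 38×41 → 54×41, cost 54·38·41 = 84132
(M₃ × M₄): 41×32 by 32×34 → 41×34, cost 41·32·34 = 44608
((M₁ × M₂) × (M₃ × M₄)): 54×41 by 41×34 → 54×34, cost 54·41·34 = 75276; cumulative 204016
Total: 204016 scalar multiplications.

204016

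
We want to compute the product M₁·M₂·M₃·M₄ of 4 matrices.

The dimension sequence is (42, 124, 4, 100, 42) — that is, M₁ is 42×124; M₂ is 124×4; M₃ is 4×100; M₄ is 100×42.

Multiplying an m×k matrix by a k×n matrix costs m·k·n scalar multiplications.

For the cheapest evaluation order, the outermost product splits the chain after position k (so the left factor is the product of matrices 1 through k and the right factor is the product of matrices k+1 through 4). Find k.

Adjacent pairs: M₁M₂ = 42·124·4 = 20832; M₂M₃ = 124·4·100 = 49600; M₃M₄ = 4·100·42 = 16800.
Length 3: M₁..M₃: k=1: 0+49600+42·124·100=570400; k=2: 20832+0+42·4·100=37632 → min 37632 | M₂..M₄: k=2: 0+16800+124·4·42=37632; k=3: 49600+0+124·100·42=570400 → min 37632.
Top-level splits: k=1: (M₁..M₁)·(M₂..M₄) → 0+37632+42·124·42 = 256368; k=2: (M₁..M₂)·(M₃..M₄) → 20832+16800+42·4·42 = 44688; k=3: (M₁..M₃)·(M₄..M₄) → 37632+0+42·100·42 = 214032.
Best split is after M₂, i.e. k = 2.

2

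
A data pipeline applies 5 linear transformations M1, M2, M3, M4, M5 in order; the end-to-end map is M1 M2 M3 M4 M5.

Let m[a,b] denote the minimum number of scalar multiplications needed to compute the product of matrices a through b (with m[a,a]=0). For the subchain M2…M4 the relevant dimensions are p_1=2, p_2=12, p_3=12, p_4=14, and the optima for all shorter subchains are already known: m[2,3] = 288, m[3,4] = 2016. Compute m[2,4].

m[2,4] = min over k∈[2,3] of m[2,k]+m[k+1,4]+p_{1}·p_k·p_{4}.
k=2: 0 + 2016 + 2·12·14 = 2352; k=3: 288 + 0 + 2·12·14 = 624.
Minimum: 624 at k=3.

624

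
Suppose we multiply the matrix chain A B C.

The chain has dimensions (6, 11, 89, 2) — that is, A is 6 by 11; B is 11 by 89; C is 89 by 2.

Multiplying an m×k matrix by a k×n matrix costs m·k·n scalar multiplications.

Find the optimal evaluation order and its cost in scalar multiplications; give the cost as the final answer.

(A (B C)): cost 2090.
((A B) C): cost 6942.
Optimal: (A (B C)) with cost 2090.

2090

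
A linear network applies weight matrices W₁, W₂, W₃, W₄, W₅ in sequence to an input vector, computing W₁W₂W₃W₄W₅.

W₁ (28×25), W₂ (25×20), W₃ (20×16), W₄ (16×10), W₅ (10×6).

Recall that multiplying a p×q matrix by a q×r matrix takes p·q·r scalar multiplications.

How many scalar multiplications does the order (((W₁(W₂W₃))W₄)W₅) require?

(W₂W₃): 25×20 by 20×16 → 25×16, cost 25·20·16 = 8000
(W₁(W₂W₃)): 28×25 by 25×16 → 28×16, cost 28·25·16 = 11200; cumulative 19200
((W₁(W₂W₃))W₄): 28×16 by 16×10 → 28×10, cost 28·16·10 = 4480; cumulative 23680
(((W₁(W₂W₃))W₄)W₅): 28×10 by 10×6 → 28×6, cost 28·10·6 = 1680; cumulative 25360
Total: 25360 scalar multiplications.

25360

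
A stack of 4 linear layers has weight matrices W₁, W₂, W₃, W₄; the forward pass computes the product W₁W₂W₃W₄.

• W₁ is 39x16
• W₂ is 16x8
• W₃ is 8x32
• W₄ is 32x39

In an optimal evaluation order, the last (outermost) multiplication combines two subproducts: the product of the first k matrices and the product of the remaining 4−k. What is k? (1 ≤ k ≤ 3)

2

Adjacent pairs: W₁W₂ = 39·16·8 = 4992; W₂W₃ = 16·8·32 = 4096; W₃W₄ = 8·32·39 = 9984.
Length 3: W₁..W₃: k=1: 0+4096+39·16·32=24064; k=2: 4992+0+39·8·32=14976 → min 14976 | W₂..W₄: k=2: 0+9984+16·8·39=14976; k=3: 4096+0+16·32·39=24064 → min 14976.
Top-level splits: k=1: (W₁..W₁)·(W₂..W₄) → 0+14976+39·16·39 = 39312; k=2: (W₁..W₂)·(W₃..W₄) → 4992+9984+39·8·39 = 27144; k=3: (W₁..W₃)·(W₄..W₄) → 14976+0+39·32·39 = 63648.
Best split is after W₂, i.e. k = 2.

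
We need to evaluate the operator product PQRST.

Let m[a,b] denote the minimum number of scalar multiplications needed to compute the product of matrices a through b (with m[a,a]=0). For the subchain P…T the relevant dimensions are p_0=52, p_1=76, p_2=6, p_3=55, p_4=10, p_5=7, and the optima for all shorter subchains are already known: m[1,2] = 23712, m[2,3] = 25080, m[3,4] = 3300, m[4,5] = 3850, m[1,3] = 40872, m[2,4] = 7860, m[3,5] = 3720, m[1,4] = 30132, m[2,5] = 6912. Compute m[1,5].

m[1,5] = min over k∈[1,4] of m[1,k]+m[k+1,5]+p_{0}·p_k·p_{5}.
k=1: 0 + 6912 + 52·76·7 = 34576; k=2: 23712 + 3720 + 52·6·7 = 29616; k=3: 40872 + 3850 + 52·55·7 = 64742; k=4: 30132 + 0 + 52·10·7 = 33772.
Minimum: 29616 at k=2.

29616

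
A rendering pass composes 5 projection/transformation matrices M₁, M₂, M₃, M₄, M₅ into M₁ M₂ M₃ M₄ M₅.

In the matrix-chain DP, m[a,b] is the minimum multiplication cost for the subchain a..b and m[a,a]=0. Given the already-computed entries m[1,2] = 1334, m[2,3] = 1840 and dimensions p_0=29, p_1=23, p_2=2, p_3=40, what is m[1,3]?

3654

m[1,3] = min over k∈[1,2] of m[1,k]+m[k+1,3]+p_{0}·p_k·p_{3}.
k=1: 0 + 1840 + 29·23·40 = 28520; k=2: 1334 + 0 + 29·2·40 = 3654.
Minimum: 3654 at k=2.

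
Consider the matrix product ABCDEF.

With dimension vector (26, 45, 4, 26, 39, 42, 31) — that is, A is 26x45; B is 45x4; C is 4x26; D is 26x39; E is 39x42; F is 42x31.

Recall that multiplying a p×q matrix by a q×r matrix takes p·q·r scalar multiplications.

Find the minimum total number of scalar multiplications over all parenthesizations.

23720

Adjacent pairs: AB = 26·45·4 = 4680; BC = 45·4·26 = 4680; CD = 4·26·39 = 4056; DE = 26·39·42 = 42588; EF = 39·42·31 = 50778.
Length 3: A..C: k=1: 0+4680+26·45·26=35100; k=2: 4680+0+26·4·26=7384 → min 7384 | B..D: k=2: 0+4056+45·4·39=11076; k=3: 4680+0+45·26·39=50310 → min 11076 | C..E: k=3: 0+42588+4·26·42=46956; k=4: 4056+0+4·39·42=10608 → min 10608 | D..F: k=4: 0+50778+26·39·31=82212; k=5: 42588+0+26·42·31=76440 → min 76440.
Length 4: A..D: k=1: 0+11076+26·45·39=56706; k=2: 4680+4056+26·4·39=12792; k=3: 7384+0+26·26·39=33748 → min 12792 | B..E: k=2: 0+10608+45·4·42=18168; k=3: 4680+42588+45·26·42=96408; k=4: 11076+0+45·39·42=84786 → min 18168 | C..F: k=3: 0+76440+4·26·31=79664; k=4: 4056+50778+4·39·31=59670; k=5: 10608+0+4·42·31=15816 → min 15816.
Length 5: A..E: k=1: 0+18168+26·45·42=67308; k=2: 4680+10608+26·4·42=19656; k=3: 7384+42588+26·26·42=78364; k=4: 12792+0+26·39·42=55380 → min 19656 | B..F: k=2: 0+15816+45·4·31=21396; k=3: 4680+76440+45·26·31=117390; k=4: 11076+50778+45·39·31=116259; k=5: 18168+0+45·42·31=76758 → min 21396.
Length 6: A..F: k=1: 0+21396+26·45·31=57666; k=2: 4680+15816+26·4·31=23720; k=3: 7384+76440+26·26·31=104780; k=4: 12792+50778+26·39·31=95004; k=5: 19656+0+26·42·31=53508 → min 23720.
Optimal order: ((AB)(((CD)E)F)) with cost 23720.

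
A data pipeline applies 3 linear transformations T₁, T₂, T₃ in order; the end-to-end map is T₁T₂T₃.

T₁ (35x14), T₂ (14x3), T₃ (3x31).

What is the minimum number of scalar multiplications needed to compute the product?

4725

Order (T₁(T₂T₃)): (T₂T₃): 14×3 by 3×31 → 14×31, cost 14·3·31 = 1302; (T₁(T₂T₃)): 35×14 by 14×31 → 35×31, cost 35·14·31 = 15190; cumulative 16492. Total 16492.
Order ((T₁T₂)T₃): (T₁T₂): 35×14 by 14×3 → 35×3, cost 35·14·3 = 1470; ((T₁T₂)T₃): 35×3 by 3×31 → 35×31, cost 35·3·31 = 3255; cumulative 4725. Total 4725.
Minimum: 4725.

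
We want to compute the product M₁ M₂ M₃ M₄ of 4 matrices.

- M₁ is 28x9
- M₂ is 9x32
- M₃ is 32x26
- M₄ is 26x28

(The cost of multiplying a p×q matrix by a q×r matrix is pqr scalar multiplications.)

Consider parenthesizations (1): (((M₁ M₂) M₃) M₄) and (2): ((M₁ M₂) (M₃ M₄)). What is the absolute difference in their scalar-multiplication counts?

4704

Order (1) = (((M₁ M₂) M₃) M₄): (M₁ M₂): 28×9 by 9×32 → 28×32, cost 28·9·32 = 8064; ((M₁ M₂) M₃): 28×32 by 32×26 → 28×26, cost 28·32·26 = 23296; cumulative 31360; (((M₁ M₂) M₃) M₄): 28×26 by 26×28 → 28×28, cost 28·26·28 = 20384; cumulative 51744. Total 51744.
Order (2) = ((M₁ M₂) (M₃ M₄)): (M₁ M₂): 28×9 by 9×32 → 28×32, cost 28·9·32 = 8064; (M₃ M₄): 32×26 by 26×28 → 32×28, cost 32·26·28 = 23296; ((M₁ M₂) (M₃ M₄)): 28×32 by 32×28 → 28×28, cost 28·32·28 = 25088; cumulative 56448. Total 56448.
Difference: |51744 − 56448| = 4704.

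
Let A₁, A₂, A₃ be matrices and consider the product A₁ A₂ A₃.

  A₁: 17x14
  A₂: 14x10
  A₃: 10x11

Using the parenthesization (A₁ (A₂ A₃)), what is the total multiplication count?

4158

(A₂ A₃): 14×10 by 10×11 → 14×11, cost 14·10·11 = 1540
(A₁ (A₂ A₃)): 17×14 by 14×11 → 17×11, cost 17·14·11 = 2618; cumulative 4158
Total: 4158 scalar multiplications.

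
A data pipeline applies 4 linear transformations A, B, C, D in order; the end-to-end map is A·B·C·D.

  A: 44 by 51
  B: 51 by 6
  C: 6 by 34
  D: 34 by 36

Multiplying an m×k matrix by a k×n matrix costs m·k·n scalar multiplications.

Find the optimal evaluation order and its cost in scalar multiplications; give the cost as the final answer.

30312

Adjacent pairs: AB = 44·51·6 = 13464; BC = 51·6·34 = 10404; CD = 6·34·36 = 7344.
Length 3: A..C: k=1: 0+10404+44·51·34=86700; k=2: 13464+0+44·6·34=22440 → min 22440 | B..D: k=2: 0+7344+51·6·36=18360; k=3: 10404+0+51·34·36=72828 → min 18360.
Length 4: A..D: k=1: 0+18360+44·51·36=99144; k=2: 13464+7344+44·6·36=30312; k=3: 22440+0+44·34·36=76296 → min 30312.
Optimal parenthesization: ((A·B)·(C·D)) with cost 30312.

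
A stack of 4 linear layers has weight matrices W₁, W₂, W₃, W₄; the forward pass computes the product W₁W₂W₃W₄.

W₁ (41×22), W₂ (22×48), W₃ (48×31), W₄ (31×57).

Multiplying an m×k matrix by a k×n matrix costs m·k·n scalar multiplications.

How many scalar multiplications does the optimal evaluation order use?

123024

Adjacent pairs: W₁W₂ = 41·22·48 = 43296; W₂W₃ = 22·48·31 = 32736; W₃W₄ = 48·31·57 = 84816.
Length 3: W₁..W₃: k=1: 0+32736+41·22·31=60698; k=2: 43296+0+41·48·31=104304 → min 60698 | W₂..W₄: k=2: 0+84816+22·48·57=145008; k=3: 32736+0+22·31·57=71610 → min 71610.
Length 4: W₁..W₄: k=1: 0+71610+41·22·57=123024; k=2: 43296+84816+41·48·57=240288; k=3: 60698+0+41·31·57=133145 → min 123024.
Optimal order: (W₁((W₂W₃)W₄)) with cost 123024.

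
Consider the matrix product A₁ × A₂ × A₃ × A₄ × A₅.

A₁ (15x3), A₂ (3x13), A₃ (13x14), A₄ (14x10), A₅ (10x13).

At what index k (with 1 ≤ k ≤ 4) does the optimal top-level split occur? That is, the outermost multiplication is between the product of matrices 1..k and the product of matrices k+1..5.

1

Adjacent pairs: A₁A₂ = 15·3·13 = 585; A₂A₃ = 3·13·14 = 546; A₃A₄ = 13·14·10 = 1820; A₄A₅ = 14·10·13 = 1820.
Length 3: A₁..A₃: k=1: 0+546+15·3·14=1176; k=2: 585+0+15·13·14=3315 → min 1176 | A₂..A₄: k=2: 0+1820+3·13·10=2210; k=3: 546+0+3·14·10=966 → min 966 | A₃..A₅: k=3: 0+1820+13·14·13=4186; k=4: 1820+0+13·10·13=3510 → min 3510.
Length 4: A₁..A₄: k=1: 0+966+15·3·10=1416; k=2: 585+1820+15·13·10=4355; k=3: 1176+0+15·14·10=3276 → min 1416 | A₂..A₅: k=2: 0+3510+3·13·13=4017; k=3: 546+1820+3·14·13=2912; k=4: 966+0+3·10·13=1356 → min 1356.
Top-level splits: k=1: (A₁..A₁)·(A₂..A₅) → 0+1356+15·3·13 = 1941; k=2: (A₁..A₂)·(A₃..A₅) → 585+3510+15·13·13 = 6630; k=3: (A₁..A₃)·(A₄..A₅) → 1176+1820+15·14·13 = 5726; k=4: (A₁..A₄)·(A₅..A₅) → 1416+0+15·10·13 = 3366.
Best split is after A₁, i.e. k = 1.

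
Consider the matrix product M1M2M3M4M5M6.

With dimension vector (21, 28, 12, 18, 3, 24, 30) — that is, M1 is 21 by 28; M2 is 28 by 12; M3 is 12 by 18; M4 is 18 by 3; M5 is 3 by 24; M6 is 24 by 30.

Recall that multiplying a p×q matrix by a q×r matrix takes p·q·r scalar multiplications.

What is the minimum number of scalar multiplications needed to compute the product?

Adjacent pairs: M1M2 = 21·28·12 = 7056; M2M3 = 28·12·18 = 6048; M3M4 = 12·18·3 = 648; M4M5 = 18·3·24 = 1296; M5M6 = 3·24·30 = 2160.
Length 3: M1..M3: k=1: 0+6048+21·28·18=16632; k=2: 7056+0+21·12·18=11592 → min 11592 | M2..M4: k=2: 0+648+28·12·3=1656; k=3: 6048+0+28·18·3=7560 → min 1656 | M3..M5: k=3: 0+1296+12·18·24=6480; k=4: 648+0+12·3·24=1512 → min 1512 | M4..M6: k=4: 0+2160+18·3·30=3780; k=5: 1296+0+18·24·30=14256 → min 3780.
Length 4: M1..M4: k=1: 0+1656+21·28·3=3420; k=2: 7056+648+21·12·3=8460; k=3: 11592+0+21·18·3=12726 → min 3420 | M2..M5: k=2: 0+1512+28·12·24=9576; k=3: 6048+1296+28·18·24=19440; k=4: 1656+0+28·3·24=3672 → min 3672 | M3..M6: k=3: 0+3780+12·18·30=10260; k=4: 648+2160+12·3·30=3888; k=5: 1512+0+12·24·30=10152 → min 3888.
Length 5: M1..M5: k=1: 0+3672+21·28·24=17784; k=2: 7056+1512+21·12·24=14616; k=3: 11592+1296+21·18·24=21960; k=4: 3420+0+21·3·24=4932 → min 4932 | M2..M6: k=2: 0+3888+28·12·30=13968; k=3: 6048+3780+28·18·30=24948; k=4: 1656+2160+28·3·30=6336; k=5: 3672+0+28·24·30=23832 → min 6336.
Length 6: M1..M6: k=1: 0+6336+21·28·30=23976; k=2: 7056+3888+21·12·30=18504; k=3: 11592+3780+21·18·30=26712; k=4: 3420+2160+21·3·30=7470; k=5: 4932+0+21·24·30=20052 → min 7470.
Optimal order: ((M1(M2(M3M4)))(M5M6)) with cost 7470.

7470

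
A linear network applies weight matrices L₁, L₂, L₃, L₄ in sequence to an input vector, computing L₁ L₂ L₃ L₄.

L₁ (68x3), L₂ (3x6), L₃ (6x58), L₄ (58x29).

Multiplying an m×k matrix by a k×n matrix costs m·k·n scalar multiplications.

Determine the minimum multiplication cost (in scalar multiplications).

12006

Adjacent pairs: L₁L₂ = 68·3·6 = 1224; L₂L₃ = 3·6·58 = 1044; L₃L₄ = 6·58·29 = 10092.
Length 3: L₁..L₃: k=1: 0+1044+68·3·58=12876; k=2: 1224+0+68·6·58=24888 → min 12876 | L₂..L₄: k=2: 0+10092+3·6·29=10614; k=3: 1044+0+3·58·29=6090 → min 6090.
Length 4: L₁..L₄: k=1: 0+6090+68·3·29=12006; k=2: 1224+10092+68·6·29=23148; k=3: 12876+0+68·58·29=127252 → min 12006.
Optimal order: (L₁ ((L₂ L₃) L₄)) with cost 12006.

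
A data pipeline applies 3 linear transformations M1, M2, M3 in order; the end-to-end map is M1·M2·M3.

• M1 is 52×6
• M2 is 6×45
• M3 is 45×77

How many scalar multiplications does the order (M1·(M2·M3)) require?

(M2·M3): 6×45 by 45×77 → 6×77, cost 6·45·77 = 20790
(M1·(M2·M3)): 52×6 by 6×77 → 52×77, cost 52·6·77 = 24024; cumulative 44814
Total: 44814 scalar multiplications.

44814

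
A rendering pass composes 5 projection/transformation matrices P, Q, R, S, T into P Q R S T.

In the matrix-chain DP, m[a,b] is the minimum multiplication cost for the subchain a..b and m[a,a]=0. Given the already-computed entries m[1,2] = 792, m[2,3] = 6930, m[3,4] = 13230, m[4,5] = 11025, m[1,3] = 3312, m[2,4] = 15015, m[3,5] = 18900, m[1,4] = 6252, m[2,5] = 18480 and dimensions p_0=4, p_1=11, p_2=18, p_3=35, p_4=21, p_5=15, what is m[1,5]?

m[1,5] = min over k∈[1,4] of m[1,k]+m[k+1,5]+p_{0}·p_k·p_{5}.
k=1: 0 + 18480 + 4·11·15 = 19140; k=2: 792 + 18900 + 4·18·15 = 20772; k=3: 3312 + 11025 + 4·35·15 = 16437; k=4: 6252 + 0 + 4·21·15 = 7512.
Minimum: 7512 at k=4.

7512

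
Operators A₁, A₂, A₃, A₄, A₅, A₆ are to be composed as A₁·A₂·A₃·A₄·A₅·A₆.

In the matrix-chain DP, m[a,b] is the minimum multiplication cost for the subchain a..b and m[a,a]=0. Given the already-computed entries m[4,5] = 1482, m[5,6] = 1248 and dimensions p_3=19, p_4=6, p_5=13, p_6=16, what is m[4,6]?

3072

m[4,6] = min over k∈[4,5] of m[4,k]+m[k+1,6]+p_{3}·p_k·p_{6}.
k=4: 0 + 1248 + 19·6·16 = 3072; k=5: 1482 + 0 + 19·13·16 = 5434.
Minimum: 3072 at k=4.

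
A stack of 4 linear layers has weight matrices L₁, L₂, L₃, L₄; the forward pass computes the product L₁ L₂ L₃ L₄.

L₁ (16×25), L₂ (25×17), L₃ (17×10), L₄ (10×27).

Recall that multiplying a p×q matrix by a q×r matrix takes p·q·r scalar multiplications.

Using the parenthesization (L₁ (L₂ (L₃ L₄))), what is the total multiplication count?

26865

(L₃ L₄): 17×10 by 10×27 → 17×27, cost 17·10·27 = 4590
(L₂ (L₃ L₄)): 25×17 by 17×27 → 25×27, cost 25·17·27 = 11475; cumulative 16065
(L₁ (L₂ (L₃ L₄))): 16×25 by 25×27 → 16×27, cost 16·25·27 = 10800; cumulative 26865
Total: 26865 scalar multiplications.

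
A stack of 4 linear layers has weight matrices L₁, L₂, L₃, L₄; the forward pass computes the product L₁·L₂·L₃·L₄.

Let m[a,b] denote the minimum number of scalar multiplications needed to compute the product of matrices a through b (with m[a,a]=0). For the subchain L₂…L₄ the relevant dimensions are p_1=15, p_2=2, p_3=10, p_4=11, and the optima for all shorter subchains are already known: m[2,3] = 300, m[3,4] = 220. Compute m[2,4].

m[2,4] = min over k∈[2,3] of m[2,k]+m[k+1,4]+p_{1}·p_k·p_{4}.
k=2: 0 + 220 + 15·2·11 = 550; k=3: 300 + 0 + 15·10·11 = 1950.
Minimum: 550 at k=2.

550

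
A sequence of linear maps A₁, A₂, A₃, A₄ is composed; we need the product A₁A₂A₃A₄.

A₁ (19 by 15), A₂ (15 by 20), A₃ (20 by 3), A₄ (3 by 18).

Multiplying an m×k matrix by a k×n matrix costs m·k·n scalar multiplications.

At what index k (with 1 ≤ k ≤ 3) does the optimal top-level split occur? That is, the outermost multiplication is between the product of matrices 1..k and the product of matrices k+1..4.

Adjacent pairs: A₁A₂ = 19·15·20 = 5700; A₂A₃ = 15·20·3 = 900; A₃A₄ = 20·3·18 = 1080.
Length 3: A₁..A₃: k=1: 0+900+19·15·3=1755; k=2: 5700+0+19·20·3=6840 → min 1755 | A₂..A₄: k=2: 0+1080+15·20·18=6480; k=3: 900+0+15·3·18=1710 → min 1710.
Top-level splits: k=1: (A₁..A₁)·(A₂..A₄) → 0+1710+19·15·18 = 6840; k=2: (A₁..A₂)·(A₃..A₄) → 5700+1080+19·20·18 = 13620; k=3: (A₁..A₃)·(A₄..A₄) → 1755+0+19·3·18 = 2781.
Best split is after A₃, i.e. k = 3.

3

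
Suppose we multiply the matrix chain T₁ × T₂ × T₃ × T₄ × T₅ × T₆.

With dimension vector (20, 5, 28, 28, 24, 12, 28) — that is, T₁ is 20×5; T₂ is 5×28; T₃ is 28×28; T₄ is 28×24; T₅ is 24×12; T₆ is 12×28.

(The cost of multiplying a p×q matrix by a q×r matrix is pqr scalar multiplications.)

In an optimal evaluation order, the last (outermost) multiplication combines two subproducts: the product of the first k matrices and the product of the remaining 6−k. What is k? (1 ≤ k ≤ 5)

1

Adjacent pairs: T₁T₂ = 20·5·28 = 2800; T₂T₃ = 5·28·28 = 3920; T₃T₄ = 28·28·24 = 18816; T₄T₅ = 28·24·12 = 8064; T₅T₆ = 24·12·28 = 8064.
Length 3: T₁..T₃: k=1: 0+3920+20·5·28=6720; k=2: 2800+0+20·28·28=18480 → min 6720 | T₂..T₄: k=2: 0+18816+5·28·24=22176; k=3: 3920+0+5·28·24=7280 → min 7280 | T₃..T₅: k=3: 0+8064+28·28·12=17472; k=4: 18816+0+28·24·12=26880 → min 17472 | T₄..T₆: k=4: 0+8064+28·24·28=26880; k=5: 8064+0+28·12·28=17472 → min 17472.
Length 4: T₁..T₄: k=1: 0+7280+20·5·24=9680; k=2: 2800+18816+20·28·24=35056; k=3: 6720+0+20·28·24=20160 → min 9680 | T₂..T₅: k=2: 0+17472+5·28·12=19152; k=3: 3920+8064+5·28·12=13664; k=4: 7280+0+5·24·12=8720 → min 8720 | T₃..T₆: k=3: 0+17472+28·28·28=39424; k=4: 18816+8064+28·24·28=45696; k=5: 17472+0+28·12·28=26880 → min 26880.
Length 5: T₁..T₅: k=1: 0+8720+20·5·12=9920; k=2: 2800+17472+20·28·12=26992; k=3: 6720+8064+20·28·12=21504; k=4: 9680+0+20·24·12=15440 → min 9920 | T₂..T₆: k=2: 0+26880+5·28·28=30800; k=3: 3920+17472+5·28·28=25312; k=4: 7280+8064+5·24·28=18704; k=5: 8720+0+5·12·28=10400 → min 10400.
Top-level splits: k=1: (T₁..T₁)·(T₂..T₆) → 0+10400+20·5·28 = 13200; k=2: (T₁..T₂)·(T₃..T₆) → 2800+26880+20·28·28 = 45360; k=3: (T₁..T₃)·(T₄..T₆) → 6720+17472+20·28·28 = 39872; k=4: (T₁..T₄)·(T₅..T₆) → 9680+8064+20·24·28 = 31184; k=5: (T₁..T₅)·(T₆..T₆) → 9920+0+20·12·28 = 16640.
Best split is after T₁, i.e. k = 1.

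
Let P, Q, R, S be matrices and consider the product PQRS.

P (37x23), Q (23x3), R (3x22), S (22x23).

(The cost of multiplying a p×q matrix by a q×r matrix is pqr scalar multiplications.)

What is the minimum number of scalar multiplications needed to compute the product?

Adjacent pairs: PQ = 37·23·3 = 2553; QR = 23·3·22 = 1518; RS = 3·22·23 = 1518.
Length 3: P..R: k=1: 0+1518+37·23·22=20240; k=2: 2553+0+37·3·22=4995 → min 4995 | Q..S: k=2: 0+1518+23·3·23=3105; k=3: 1518+0+23·22·23=13156 → min 3105.
Length 4: P..S: k=1: 0+3105+37·23·23=22678; k=2: 2553+1518+37·3·23=6624; k=3: 4995+0+37·22·23=23717 → min 6624.
Optimal order: ((PQ)(RS)) with cost 6624.

6624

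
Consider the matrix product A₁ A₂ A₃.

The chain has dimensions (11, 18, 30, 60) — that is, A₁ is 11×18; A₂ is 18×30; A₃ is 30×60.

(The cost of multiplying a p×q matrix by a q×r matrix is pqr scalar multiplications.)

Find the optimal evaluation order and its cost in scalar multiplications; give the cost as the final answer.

(A₁ (A₂ A₃)): cost 44280.
((A₁ A₂) A₃): cost 25740.
Optimal: ((A₁ A₂) A₃) with cost 25740.

25740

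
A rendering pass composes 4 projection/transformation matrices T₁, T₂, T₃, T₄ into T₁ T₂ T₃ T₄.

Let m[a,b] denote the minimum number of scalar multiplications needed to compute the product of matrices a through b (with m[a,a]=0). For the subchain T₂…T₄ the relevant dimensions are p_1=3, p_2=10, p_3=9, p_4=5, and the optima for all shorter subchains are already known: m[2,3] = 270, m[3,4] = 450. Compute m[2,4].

m[2,4] = min over k∈[2,3] of m[2,k]+m[k+1,4]+p_{1}·p_k·p_{4}.
k=2: 0 + 450 + 3·10·5 = 600; k=3: 270 + 0 + 3·9·5 = 405.
Minimum: 405 at k=3.

405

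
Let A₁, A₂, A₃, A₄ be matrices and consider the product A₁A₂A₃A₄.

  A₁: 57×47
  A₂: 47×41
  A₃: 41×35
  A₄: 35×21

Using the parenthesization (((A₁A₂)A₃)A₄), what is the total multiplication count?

233529

(A₁A₂): 57×47 by 47×41 → 57×41, cost 57·47·41 = 109839
((A₁A₂)A₃): 57×41 by 41×35 → 57×35, cost 57·41·35 = 81795; cumulative 191634
(((A₁A₂)A₃)A₄): 57×35 by 35×21 → 57×21, cost 57·35·21 = 41895; cumulative 233529
Total: 233529 scalar multiplications.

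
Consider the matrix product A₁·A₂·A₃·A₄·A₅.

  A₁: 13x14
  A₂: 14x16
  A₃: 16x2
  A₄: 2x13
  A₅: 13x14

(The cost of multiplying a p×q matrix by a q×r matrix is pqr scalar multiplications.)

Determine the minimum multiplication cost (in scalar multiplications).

1540

Adjacent pairs: A₁A₂ = 13·14·16 = 2912; A₂A₃ = 14·16·2 = 448; A₃A₄ = 16·2·13 = 416; A₄A₅ = 2·13·14 = 364.
Length 3: A₁..A₃: k=1: 0+448+13·14·2=812; k=2: 2912+0+13·16·2=3328 → min 812 | A₂..A₄: k=2: 0+416+14·16·13=3328; k=3: 448+0+14·2·13=812 → min 812 | A₃..A₅: k=3: 0+364+16·2·14=812; k=4: 416+0+16·13·14=3328 → min 812.
Length 4: A₁..A₄: k=1: 0+812+13·14·13=3178; k=2: 2912+416+13·16·13=6032; k=3: 812+0+13·2·13=1150 → min 1150 | A₂..A₅: k=2: 0+812+14·16·14=3948; k=3: 448+364+14·2·14=1204; k=4: 812+0+14·13·14=3360 → min 1204.
Length 5: A₁..A₅: k=1: 0+1204+13·14·14=3752; k=2: 2912+812+13·16·14=6636; k=3: 812+364+13·2·14=1540; k=4: 1150+0+13·13·14=3516 → min 1540.
Optimal order: ((A₁·(A₂·A₃))·(A₄·A₅)) with cost 1540.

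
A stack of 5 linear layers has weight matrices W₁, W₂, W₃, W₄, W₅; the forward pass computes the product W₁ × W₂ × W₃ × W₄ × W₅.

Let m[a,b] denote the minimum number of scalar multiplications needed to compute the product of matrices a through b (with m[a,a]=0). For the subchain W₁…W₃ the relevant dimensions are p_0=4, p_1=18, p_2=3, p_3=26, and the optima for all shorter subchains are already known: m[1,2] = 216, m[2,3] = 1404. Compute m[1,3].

m[1,3] = min over k∈[1,2] of m[1,k]+m[k+1,3]+p_{0}·p_k·p_{3}.
k=1: 0 + 1404 + 4·18·26 = 3276; k=2: 216 + 0 + 4·3·26 = 528.
Minimum: 528 at k=2.

528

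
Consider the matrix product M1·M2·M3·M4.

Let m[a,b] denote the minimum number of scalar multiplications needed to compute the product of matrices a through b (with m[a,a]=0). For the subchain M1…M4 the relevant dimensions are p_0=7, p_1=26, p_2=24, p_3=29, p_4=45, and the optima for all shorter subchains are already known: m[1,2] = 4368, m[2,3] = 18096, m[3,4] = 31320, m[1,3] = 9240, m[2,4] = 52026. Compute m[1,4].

m[1,4] = min over k∈[1,3] of m[1,k]+m[k+1,4]+p_{0}·p_k·p_{4}.
k=1: 0 + 52026 + 7·26·45 = 60216; k=2: 4368 + 31320 + 7·24·45 = 43248; k=3: 9240 + 0 + 7·29·45 = 18375.
Minimum: 18375 at k=3.

18375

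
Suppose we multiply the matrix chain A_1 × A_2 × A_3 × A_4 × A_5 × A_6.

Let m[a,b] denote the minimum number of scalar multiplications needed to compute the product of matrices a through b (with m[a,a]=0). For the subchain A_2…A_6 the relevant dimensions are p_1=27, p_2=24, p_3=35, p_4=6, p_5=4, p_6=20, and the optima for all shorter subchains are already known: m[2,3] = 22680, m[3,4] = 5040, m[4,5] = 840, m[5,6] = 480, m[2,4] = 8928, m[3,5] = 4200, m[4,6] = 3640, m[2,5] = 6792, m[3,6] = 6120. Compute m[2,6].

8952

m[2,6] = min over k∈[2,5] of m[2,k]+m[k+1,6]+p_{1}·p_k·p_{6}.
k=2: 0 + 6120 + 27·24·20 = 19080; k=3: 22680 + 3640 + 27·35·20 = 45220; k=4: 8928 + 480 + 27·6·20 = 12648; k=5: 6792 + 0 + 27·4·20 = 8952.
Minimum: 8952 at k=5.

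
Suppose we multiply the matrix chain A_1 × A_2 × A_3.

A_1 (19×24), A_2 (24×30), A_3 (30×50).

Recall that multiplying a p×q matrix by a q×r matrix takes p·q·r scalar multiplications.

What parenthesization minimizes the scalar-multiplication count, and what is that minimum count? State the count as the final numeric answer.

42180

(A_1 × (A_2 × A_3)): cost 58800.
((A_1 × A_2) × A_3): cost 42180.
Optimal: ((A_1 × A_2) × A_3) with cost 42180.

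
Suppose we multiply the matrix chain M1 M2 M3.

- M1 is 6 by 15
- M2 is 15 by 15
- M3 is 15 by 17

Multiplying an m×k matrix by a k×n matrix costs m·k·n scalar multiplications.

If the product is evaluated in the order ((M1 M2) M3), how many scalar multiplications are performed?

2880

(M1 M2): 6×15 by 15×15 → 6×15, cost 6·15·15 = 1350
((M1 M2) M3): 6×15 by 15×17 → 6×17, cost 6·15·17 = 1530; cumulative 2880
Total: 2880 scalar multiplications.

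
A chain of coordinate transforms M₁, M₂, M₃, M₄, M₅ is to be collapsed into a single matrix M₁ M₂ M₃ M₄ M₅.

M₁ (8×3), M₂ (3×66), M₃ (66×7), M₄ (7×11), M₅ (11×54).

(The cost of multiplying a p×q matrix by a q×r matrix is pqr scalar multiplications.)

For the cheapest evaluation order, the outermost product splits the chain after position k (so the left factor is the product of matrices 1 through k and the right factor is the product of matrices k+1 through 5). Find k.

Adjacent pairs: M₁M₂ = 8·3·66 = 1584; M₂M₃ = 3·66·7 = 1386; M₃M₄ = 66·7·11 = 5082; M₄M₅ = 7·11·54 = 4158.
Length 3: M₁..M₃: k=1: 0+1386+8·3·7=1554; k=2: 1584+0+8·66·7=5280 → min 1554 | M₂..M₄: k=2: 0+5082+3·66·11=7260; k=3: 1386+0+3·7·11=1617 → min 1617 | M₃..M₅: k=3: 0+4158+66·7·54=29106; k=4: 5082+0+66·11·54=44286 → min 29106.
Length 4: M₁..M₄: k=1: 0+1617+8·3·11=1881; k=2: 1584+5082+8·66·11=12474; k=3: 1554+0+8·7·11=2170 → min 1881 | M₂..M₅: k=2: 0+29106+3·66·54=39798; k=3: 1386+4158+3·7·54=6678; k=4: 1617+0+3·11·54=3399 → min 3399.
Top-level splits: k=1: (M₁..M₁)·(M₂..M₅) → 0+3399+8·3·54 = 4695; k=2: (M₁..M₂)·(M₃..M₅) → 1584+29106+8·66·54 = 59202; k=3: (M₁..M₃)·(M₄..M₅) → 1554+4158+8·7·54 = 8736; k=4: (M₁..M₄)·(M₅..M₅) → 1881+0+8·11·54 = 6633.
Best split is after M₁, i.e. k = 1.

1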